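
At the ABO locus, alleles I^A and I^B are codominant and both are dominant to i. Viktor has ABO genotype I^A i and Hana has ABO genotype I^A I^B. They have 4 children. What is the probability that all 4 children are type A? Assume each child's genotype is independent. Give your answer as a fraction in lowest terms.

ABO cross I^A i × I^A I^B → 1/2 A, 1/4 B, 1/4 AB.
So P(type A) = 1/2 per child.
All 4 independent: (1/2)^4 = 1/16.

1/16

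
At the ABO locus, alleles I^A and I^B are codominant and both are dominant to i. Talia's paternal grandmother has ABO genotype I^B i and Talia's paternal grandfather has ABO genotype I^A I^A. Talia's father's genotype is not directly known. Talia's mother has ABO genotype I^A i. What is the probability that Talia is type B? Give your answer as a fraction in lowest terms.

1/8

Talia's father's ABO genotype from I^B i × I^A I^A: 1/2 I^A I^B, 1/2 I^A i.
Crossing each possibility with the mother I^A i and summing P(type B): 1/2·1/4 + 1/2·0 = 1/8.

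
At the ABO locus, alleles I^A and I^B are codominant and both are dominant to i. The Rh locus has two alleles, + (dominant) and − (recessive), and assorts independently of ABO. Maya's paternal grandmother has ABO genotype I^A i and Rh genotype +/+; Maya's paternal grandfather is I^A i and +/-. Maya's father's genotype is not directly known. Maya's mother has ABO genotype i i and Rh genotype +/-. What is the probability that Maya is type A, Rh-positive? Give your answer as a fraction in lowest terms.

7/16

Maya's father's ABO genotype from I^A i × I^A i: 1/4 I^A I^A, 1/2 I^A i, 1/4 i i.
Crossing each possibility with the mother i i and summing P(type A): 1/4·1 + 1/2·1/2 + 1/4·0 = 1/2.
Similarly for Rh via the father's Rh distribution: P(Rh+) = 7/8.
Independent loci: 1/2 × 7/8 = 7/16.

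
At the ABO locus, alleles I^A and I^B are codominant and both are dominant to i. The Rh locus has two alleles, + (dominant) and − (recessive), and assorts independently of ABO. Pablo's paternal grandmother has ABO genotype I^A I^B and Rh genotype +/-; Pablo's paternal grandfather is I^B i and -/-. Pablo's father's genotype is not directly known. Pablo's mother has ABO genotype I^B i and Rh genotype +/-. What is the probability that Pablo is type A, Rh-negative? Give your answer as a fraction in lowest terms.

3/64

Pablo's father's ABO genotype from I^A I^B × I^B i: 1/4 I^A I^B, 1/4 I^A i, 1/4 I^B I^B, 1/4 I^B i.
Crossing each possibility with the mother I^B i and summing P(type A): 1/4·1/4 + 1/4·1/4 + 1/4·0 + 1/4·0 = 1/8.
Similarly for Rh via the father's Rh distribution: P(Rh-) = 3/8.
Independent loci: 1/8 × 3/8 = 3/64.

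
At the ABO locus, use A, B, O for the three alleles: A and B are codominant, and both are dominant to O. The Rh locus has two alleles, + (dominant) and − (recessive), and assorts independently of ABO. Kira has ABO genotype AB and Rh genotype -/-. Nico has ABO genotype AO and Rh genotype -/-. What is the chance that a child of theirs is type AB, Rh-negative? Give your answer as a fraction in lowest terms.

ABO cross AB × AO → offspring phenotypes: 1/2 A, 1/4 B, 1/4 AB.
Rh cross -/- × -/- → 1 Rh-.
Independent loci: P(type AB, Rh-negative) = 1/4 × 1 = 1/4.

1/4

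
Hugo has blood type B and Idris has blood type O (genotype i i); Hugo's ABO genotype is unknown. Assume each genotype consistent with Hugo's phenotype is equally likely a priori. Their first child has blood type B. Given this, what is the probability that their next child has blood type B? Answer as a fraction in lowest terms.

Possible genotypes: Hugo ∈ {I^B I^B, I^B i}; Idris ∈ {i i}.
Weight each parental genotype pair by prior × P(type-B child):
  I^B I^B × i i: posterior weight 2/3; P(next child type B) = 1.
  I^B i × i i: posterior weight 1/3; P(next child type B) = 1/2.
Weighted sum = 5/6.

5/6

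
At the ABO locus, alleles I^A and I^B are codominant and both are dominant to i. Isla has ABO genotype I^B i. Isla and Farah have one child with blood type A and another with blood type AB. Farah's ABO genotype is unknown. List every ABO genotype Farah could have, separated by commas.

For each candidate genotype of Farah, check whether crossing it with I^B i can produce every observed child phenotype.
  I^A I^A → possible child types {A, AB} ✓
  I^A I^B → possible child types {A, B, AB} ✓
  I^A i → possible child types {O, A, B, AB} ✓
  I^B I^B → possible child types {B} ✗
  I^B i → possible child types {O, B} ✗
  i i → possible child types {O, B} ✗

I^A I^A, I^A I^B, I^A i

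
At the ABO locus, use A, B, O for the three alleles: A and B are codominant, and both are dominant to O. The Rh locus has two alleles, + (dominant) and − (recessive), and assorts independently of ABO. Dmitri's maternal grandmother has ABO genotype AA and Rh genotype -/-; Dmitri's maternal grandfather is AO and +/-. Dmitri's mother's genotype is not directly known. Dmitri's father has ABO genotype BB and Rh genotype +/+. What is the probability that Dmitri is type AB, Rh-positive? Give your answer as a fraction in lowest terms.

3/4

Dmitri's mother's ABO genotype from AA × AO: 1/2 AA, 1/2 AO.
Crossing each possibility with the father BB and summing P(type AB): 1/2·1 + 1/2·1/2 = 3/4.
Similarly for Rh via the mother's Rh distribution: P(Rh+) = 1.
Independent loci: 3/4 × 1 = 3/4.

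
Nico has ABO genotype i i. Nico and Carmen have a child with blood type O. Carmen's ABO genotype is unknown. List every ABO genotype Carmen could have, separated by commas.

For each candidate genotype of Carmen, check whether crossing it with i i can produce every observed child phenotype.
  I^A I^A → possible child types {A} ✗
  I^A I^B → possible child types {A, B} ✗
  I^A i → possible child types {O, A} ✓
  I^B I^B → possible child types {B} ✗
  I^B i → possible child types {O, B} ✓
  i i → possible child types {O} ✓

I^A i, I^B i, i i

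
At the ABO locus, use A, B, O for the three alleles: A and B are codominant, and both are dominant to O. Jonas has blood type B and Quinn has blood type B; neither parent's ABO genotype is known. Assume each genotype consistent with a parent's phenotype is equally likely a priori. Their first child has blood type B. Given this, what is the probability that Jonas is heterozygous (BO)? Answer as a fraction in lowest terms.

7/15

Possible genotypes: Jonas ∈ {BB, BO}; Quinn ∈ {BB, BO}.
Weight each parental genotype pair by prior × P(type-B child):
  BB × BB: posterior weight 4/15.
  BB × BO: posterior weight 4/15.
  BO × BB: posterior weight 4/15.
  BO × BO: posterior weight 1/5.
Sum the posterior weight over pairs where Jonas is BO: 7/15.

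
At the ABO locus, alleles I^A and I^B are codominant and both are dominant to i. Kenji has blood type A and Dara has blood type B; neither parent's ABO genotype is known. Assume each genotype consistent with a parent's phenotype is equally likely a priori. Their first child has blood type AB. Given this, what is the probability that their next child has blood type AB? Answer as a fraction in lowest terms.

25/36

Possible genotypes: Kenji ∈ {I^A I^A, I^A i}; Dara ∈ {I^B I^B, I^B i}.
Weight each parental genotype pair by prior × P(type-AB child):
  I^A I^A × I^B I^B: posterior weight 4/9; P(next child type AB) = 1.
  I^A I^A × I^B i: posterior weight 2/9; P(next child type AB) = 1/2.
  I^A i × I^B I^B: posterior weight 2/9; P(next child type AB) = 1/2.
  I^A i × I^B i: posterior weight 1/9; P(next child type AB) = 1/4.
Weighted sum = 25/36.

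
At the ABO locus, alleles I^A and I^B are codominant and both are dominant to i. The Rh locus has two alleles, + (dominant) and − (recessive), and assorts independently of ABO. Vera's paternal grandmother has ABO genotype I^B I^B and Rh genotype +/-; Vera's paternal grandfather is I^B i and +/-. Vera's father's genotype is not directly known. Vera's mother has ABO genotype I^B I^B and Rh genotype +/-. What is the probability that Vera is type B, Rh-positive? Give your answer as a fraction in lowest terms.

Vera's father's ABO genotype from I^B I^B × I^B i: 1/2 I^B I^B, 1/2 I^B i.
Crossing each possibility with the mother I^B I^B and summing P(type B): 1/2·1 + 1/2·1 = 1.
Similarly for Rh via the father's Rh distribution: P(Rh+) = 3/4.
Independent loci: 1 × 3/4 = 3/4.

3/4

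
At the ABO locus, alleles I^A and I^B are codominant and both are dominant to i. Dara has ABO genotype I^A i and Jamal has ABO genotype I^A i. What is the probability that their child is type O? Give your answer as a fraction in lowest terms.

ABO cross I^A i × I^A i → offspring phenotypes: 1/4 O, 3/4 A.
So P(type O) = 1/4.

1/4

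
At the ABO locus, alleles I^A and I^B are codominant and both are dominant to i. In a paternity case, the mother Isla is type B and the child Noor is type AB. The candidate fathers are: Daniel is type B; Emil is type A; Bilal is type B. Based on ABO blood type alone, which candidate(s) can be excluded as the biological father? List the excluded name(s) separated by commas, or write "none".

A candidate is excluded only if no genotype consistent with his phenotype could produce a type AB child with a type B mother.
Daniel (type B): no genotype consistent with that phenotype can produce a type-AB child with a type-B mother.
Bilal (type B): no genotype consistent with that phenotype can produce a type-AB child with a type-B mother.

Daniel, Bilal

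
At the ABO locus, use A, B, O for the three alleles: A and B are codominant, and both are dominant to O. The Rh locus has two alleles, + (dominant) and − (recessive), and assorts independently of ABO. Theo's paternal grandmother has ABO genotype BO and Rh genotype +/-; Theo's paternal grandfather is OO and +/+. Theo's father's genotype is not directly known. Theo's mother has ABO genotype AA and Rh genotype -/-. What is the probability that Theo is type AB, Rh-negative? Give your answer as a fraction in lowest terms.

Theo's father's ABO genotype from BO × OO: 1/2 BO, 1/2 OO.
Crossing each possibility with the mother AA and summing P(type AB): 1/2·1/2 + 1/2·0 = 1/4.
Similarly for Rh via the father's Rh distribution: P(Rh-) = 1/4.
Independent loci: 1/4 × 1/4 = 1/16.

1/16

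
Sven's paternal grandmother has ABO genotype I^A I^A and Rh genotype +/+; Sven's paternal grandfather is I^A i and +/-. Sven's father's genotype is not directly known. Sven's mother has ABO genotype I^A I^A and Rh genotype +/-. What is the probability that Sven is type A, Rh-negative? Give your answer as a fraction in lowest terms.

Sven's father's ABO genotype from I^A I^A × I^A i: 1/2 I^A I^A, 1/2 I^A i.
Crossing each possibility with the mother I^A I^A and summing P(type A): 1/2·1 + 1/2·1 = 1.
Similarly for Rh via the father's Rh distribution: P(Rh-) = 1/8.
Independent loci: 1 × 1/8 = 1/8.

1/8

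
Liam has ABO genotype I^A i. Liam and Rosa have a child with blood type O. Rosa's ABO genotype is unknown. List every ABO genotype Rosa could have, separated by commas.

I^A i, I^B i, i i

For each candidate genotype of Rosa, check whether crossing it with I^A i can produce every observed child phenotype.
  I^A I^A → possible child types {A} ✗
  I^A I^B → possible child types {A, B, AB} ✗
  I^A i → possible child types {O, A} ✓
  I^B I^B → possible child types {B, AB} ✗
  I^B i → possible child types {O, A, B, AB} ✓
  i i → possible child types {O, A} ✓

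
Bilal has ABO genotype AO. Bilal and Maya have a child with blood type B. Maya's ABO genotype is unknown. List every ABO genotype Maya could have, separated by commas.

For each candidate genotype of Maya, check whether crossing it with AO can produce every observed child phenotype.
  AA → possible child types {A} ✗
  AB → possible child types {A, B, AB} ✓
  AO → possible child types {O, A} ✗
  BB → possible child types {B, AB} ✓
  BO → possible child types {O, A, B, AB} ✓
  OO → possible child types {O, A} ✗

AB, BB, BO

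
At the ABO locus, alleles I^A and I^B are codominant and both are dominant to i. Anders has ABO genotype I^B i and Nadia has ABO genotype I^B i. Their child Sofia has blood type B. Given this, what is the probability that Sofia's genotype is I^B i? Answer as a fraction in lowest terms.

Cross I^B i × I^B i → 1/4 I^B I^B, 1/2 I^B i, 1/4 i i.
Type-B genotypes among offspring: I^B I^B (1/4), I^B i (1/2); total 3/4.
P(I^B i | type B) = (1/2) / (3/4) = 2/3.

2/3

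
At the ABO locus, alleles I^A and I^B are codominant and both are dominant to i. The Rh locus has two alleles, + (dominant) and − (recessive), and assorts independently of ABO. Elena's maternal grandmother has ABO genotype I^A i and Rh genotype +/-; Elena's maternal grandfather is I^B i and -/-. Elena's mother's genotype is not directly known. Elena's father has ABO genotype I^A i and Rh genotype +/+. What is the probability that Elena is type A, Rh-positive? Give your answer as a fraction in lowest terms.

1/2

Elena's mother's ABO genotype from I^A i × I^B i: 1/4 I^A I^B, 1/4 I^A i, 1/4 I^B i, 1/4 i i.
Crossing each possibility with the father I^A i and summing P(type A): 1/4·1/2 + 1/4·3/4 + 1/4·1/4 + 1/4·1/2 = 1/2.
Similarly for Rh via the mother's Rh distribution: P(Rh+) = 1.
Independent loci: 1/2 × 1 = 1/2.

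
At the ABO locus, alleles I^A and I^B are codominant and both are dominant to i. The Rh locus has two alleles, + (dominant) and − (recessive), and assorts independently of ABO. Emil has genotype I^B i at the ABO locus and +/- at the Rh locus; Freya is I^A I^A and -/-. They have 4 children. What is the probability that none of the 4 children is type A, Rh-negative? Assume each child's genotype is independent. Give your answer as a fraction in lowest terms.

81/256

ABO cross I^B i × I^A I^A → 1/2 A, 1/2 AB.
Rh cross +/- × -/- → 1/2 Rh+, 1/2 Rh-; so P(type A, Rh-negative) = 1/2 × 1/2 = 1/4 per child.
P(not type A, Rh-negative) = 3/4 for one child; (3/4)^4 = 81/256.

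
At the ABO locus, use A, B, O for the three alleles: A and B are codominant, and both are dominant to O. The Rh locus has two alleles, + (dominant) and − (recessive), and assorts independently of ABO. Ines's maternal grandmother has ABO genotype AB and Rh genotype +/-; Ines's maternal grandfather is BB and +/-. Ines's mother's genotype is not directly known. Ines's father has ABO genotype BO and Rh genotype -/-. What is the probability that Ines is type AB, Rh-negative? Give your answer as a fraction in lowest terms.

Ines's mother's ABO genotype from AB × BB: 1/2 AB, 1/2 BB.
Crossing each possibility with the father BO and summing P(type AB): 1/2·1/4 + 1/2·0 = 1/8.
Similarly for Rh via the mother's Rh distribution: P(Rh-) = 1/2.
Independent loci: 1/8 × 1/2 = 1/16.

1/16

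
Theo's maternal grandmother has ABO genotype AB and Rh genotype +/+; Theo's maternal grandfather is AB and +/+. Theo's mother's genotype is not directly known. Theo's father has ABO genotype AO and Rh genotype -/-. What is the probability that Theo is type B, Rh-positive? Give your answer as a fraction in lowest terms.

Theo's mother's ABO genotype from AB × AB: 1/4 AA, 1/2 AB, 1/4 BB.
Crossing each possibility with the father AO and summing P(type B): 1/4·0 + 1/2·1/4 + 1/4·1/2 = 1/4.
Similarly for Rh via the mother's Rh distribution: P(Rh+) = 1.
Independent loci: 1/4 × 1 = 1/4.

1/4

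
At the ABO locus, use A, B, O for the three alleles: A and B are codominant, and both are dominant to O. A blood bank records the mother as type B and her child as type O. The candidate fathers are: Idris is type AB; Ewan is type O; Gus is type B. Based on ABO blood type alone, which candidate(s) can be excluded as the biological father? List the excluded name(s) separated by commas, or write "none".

A candidate is excluded only if no genotype consistent with his phenotype could produce a type O child with a type B mother.
Idris (type AB): no genotype consistent with that phenotype can produce a type-O child with a type-B mother.

Idris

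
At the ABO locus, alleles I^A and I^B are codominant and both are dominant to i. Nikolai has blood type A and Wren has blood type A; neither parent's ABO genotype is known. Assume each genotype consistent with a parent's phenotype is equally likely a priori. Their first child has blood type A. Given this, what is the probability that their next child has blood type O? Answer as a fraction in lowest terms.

1/20

Possible genotypes: Nikolai ∈ {I^A I^A, I^A i}; Wren ∈ {I^A I^A, I^A i}.
Weight each parental genotype pair by prior × P(type-A child):
  I^A I^A × I^A I^A: posterior weight 4/15; P(next child type O) = 0.
  I^A I^A × I^A i: posterior weight 4/15; P(next child type O) = 0.
  I^A i × I^A I^A: posterior weight 4/15; P(next child type O) = 0.
  I^A i × I^A i: posterior weight 1/5; P(next child type O) = 1/4.
Weighted sum = 1/20.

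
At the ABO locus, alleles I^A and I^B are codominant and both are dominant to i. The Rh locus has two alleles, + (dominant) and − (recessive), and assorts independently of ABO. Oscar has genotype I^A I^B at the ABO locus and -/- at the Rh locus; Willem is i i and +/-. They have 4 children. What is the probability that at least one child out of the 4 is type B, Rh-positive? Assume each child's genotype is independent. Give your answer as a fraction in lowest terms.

ABO cross I^A I^B × i i → 1/2 A, 1/2 B.
Rh cross -/- × +/- → 1/2 Rh+, 1/2 Rh-; so P(type B, Rh-positive) = 1/2 × 1/2 = 1/4 per child.
P(none) = (3/4)^4 = 81/256; P(at least one) = 1 − 81/256 = 175/256.

175/256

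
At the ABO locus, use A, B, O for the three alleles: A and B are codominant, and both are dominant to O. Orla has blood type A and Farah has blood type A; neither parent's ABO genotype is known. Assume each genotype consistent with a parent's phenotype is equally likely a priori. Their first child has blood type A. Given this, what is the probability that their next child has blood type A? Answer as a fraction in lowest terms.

19/20

Possible genotypes: Orla ∈ {AA, AO}; Farah ∈ {AA, AO}.
Weight each parental genotype pair by prior × P(type-A child):
  AA × AA: posterior weight 4/15; P(next child type A) = 1.
  AA × AO: posterior weight 4/15; P(next child type A) = 1.
  AO × AA: posterior weight 4/15; P(next child type A) = 1.
  AO × AO: posterior weight 1/5; P(next child type A) = 3/4.
Weighted sum = 19/20.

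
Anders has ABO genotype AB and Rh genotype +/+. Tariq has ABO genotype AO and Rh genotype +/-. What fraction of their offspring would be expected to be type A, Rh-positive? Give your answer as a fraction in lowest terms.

ABO cross AB × AO → offspring phenotypes: 1/2 A, 1/4 B, 1/4 AB.
Rh cross +/+ × +/- → 1 Rh+.
Independent loci: P(type A, Rh-positive) = 1/2 × 1 = 1/2.

1/2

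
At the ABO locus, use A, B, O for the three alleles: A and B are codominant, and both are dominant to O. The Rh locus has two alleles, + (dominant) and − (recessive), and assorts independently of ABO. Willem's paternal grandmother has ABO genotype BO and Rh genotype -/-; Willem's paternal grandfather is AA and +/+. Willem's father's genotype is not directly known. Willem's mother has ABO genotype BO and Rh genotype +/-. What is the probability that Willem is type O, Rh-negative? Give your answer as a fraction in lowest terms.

1/32

Willem's father's ABO genotype from BO × AA: 1/2 AB, 1/2 AO.
Crossing each possibility with the mother BO and summing P(type O): 1/2·0 + 1/2·1/4 = 1/8.
Similarly for Rh via the father's Rh distribution: P(Rh-) = 1/4.
Independent loci: 1/8 × 1/4 = 1/32.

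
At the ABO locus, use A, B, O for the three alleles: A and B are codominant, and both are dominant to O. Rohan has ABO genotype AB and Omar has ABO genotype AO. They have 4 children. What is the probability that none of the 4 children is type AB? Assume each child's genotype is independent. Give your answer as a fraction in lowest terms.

81/256

ABO cross AB × AO → 1/2 A, 1/4 B, 1/4 AB.
So P(type AB) = 1/4 per child.
P(not type AB) = 3/4 for one child; (3/4)^4 = 81/256.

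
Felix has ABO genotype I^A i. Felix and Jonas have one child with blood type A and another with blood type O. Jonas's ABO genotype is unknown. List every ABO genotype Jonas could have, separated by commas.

For each candidate genotype of Jonas, check whether crossing it with I^A i can produce every observed child phenotype.
  I^A I^A → possible child types {A} ✗
  I^A I^B → possible child types {A, B, AB} ✗
  I^A i → possible child types {O, A} ✓
  I^B I^B → possible child types {B, AB} ✗
  I^B i → possible child types {O, A, B, AB} ✓
  i i → possible child types {O, A} ✓

I^A i, I^B i, i i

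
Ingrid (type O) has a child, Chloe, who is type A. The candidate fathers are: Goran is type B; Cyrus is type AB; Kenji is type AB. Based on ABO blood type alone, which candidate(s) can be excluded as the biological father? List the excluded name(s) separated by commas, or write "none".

Goran

A candidate is excluded only if no genotype consistent with his phenotype could produce a type A child with a type O mother.
Goran (type B): no genotype consistent with that phenotype can produce a type-A child with a type-O mother.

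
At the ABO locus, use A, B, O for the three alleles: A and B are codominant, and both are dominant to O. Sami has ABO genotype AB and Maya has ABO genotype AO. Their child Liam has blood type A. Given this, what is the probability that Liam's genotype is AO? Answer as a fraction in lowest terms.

1/2

Cross AB × AO → 1/4 AA, 1/4 AB, 1/4 AO, 1/4 BO.
Type-A genotypes among offspring: AA (1/4), AO (1/4); total 1/2.
P(AO | type A) = (1/4) / (1/2) = 1/2.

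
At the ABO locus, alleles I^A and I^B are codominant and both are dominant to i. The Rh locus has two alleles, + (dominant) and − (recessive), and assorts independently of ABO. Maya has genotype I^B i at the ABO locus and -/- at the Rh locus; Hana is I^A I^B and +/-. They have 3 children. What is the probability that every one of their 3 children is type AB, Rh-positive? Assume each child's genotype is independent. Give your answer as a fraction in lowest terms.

ABO cross I^B i × I^A I^B → 1/4 A, 1/2 B, 1/4 AB.
Rh cross -/- × +/- → 1/2 Rh+, 1/2 Rh-; so P(type AB, Rh-positive) = 1/4 × 1/2 = 1/8 per child.
All 3 independent: (1/8)^3 = 1/512.

1/512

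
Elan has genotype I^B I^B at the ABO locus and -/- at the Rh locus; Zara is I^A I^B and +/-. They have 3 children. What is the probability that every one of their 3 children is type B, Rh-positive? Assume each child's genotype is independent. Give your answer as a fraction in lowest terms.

ABO cross I^B I^B × I^A I^B → 1/2 B, 1/2 AB.
Rh cross -/- × +/- → 1/2 Rh+, 1/2 Rh-; so P(type B, Rh-positive) = 1/2 × 1/2 = 1/4 per child.
All 3 independent: (1/4)^3 = 1/64.

1/64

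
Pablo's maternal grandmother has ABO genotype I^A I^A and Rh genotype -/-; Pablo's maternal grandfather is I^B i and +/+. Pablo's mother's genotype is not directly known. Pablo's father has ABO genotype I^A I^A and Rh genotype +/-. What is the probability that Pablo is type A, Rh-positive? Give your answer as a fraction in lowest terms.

Pablo's mother's ABO genotype from I^A I^A × I^B i: 1/2 I^A I^B, 1/2 I^A i.
Crossing each possibility with the father I^A I^A and summing P(type A): 1/2·1/2 + 1/2·1 = 3/4.
Similarly for Rh via the mother's Rh distribution: P(Rh+) = 3/4.
Independent loci: 3/4 × 3/4 = 9/16.

9/16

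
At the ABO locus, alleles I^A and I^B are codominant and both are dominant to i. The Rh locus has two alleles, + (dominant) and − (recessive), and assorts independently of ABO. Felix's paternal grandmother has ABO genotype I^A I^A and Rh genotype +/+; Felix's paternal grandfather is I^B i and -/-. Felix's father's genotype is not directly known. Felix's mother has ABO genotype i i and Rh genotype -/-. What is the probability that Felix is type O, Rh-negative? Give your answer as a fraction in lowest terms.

Felix's father's ABO genotype from I^A I^A × I^B i: 1/2 I^A I^B, 1/2 I^A i.
Crossing each possibility with the mother i i and summing P(type O): 1/2·0 + 1/2·1/2 = 1/4.
Similarly for Rh via the father's Rh distribution: P(Rh-) = 1/2.
Independent loci: 1/4 × 1/2 = 1/8.

1/8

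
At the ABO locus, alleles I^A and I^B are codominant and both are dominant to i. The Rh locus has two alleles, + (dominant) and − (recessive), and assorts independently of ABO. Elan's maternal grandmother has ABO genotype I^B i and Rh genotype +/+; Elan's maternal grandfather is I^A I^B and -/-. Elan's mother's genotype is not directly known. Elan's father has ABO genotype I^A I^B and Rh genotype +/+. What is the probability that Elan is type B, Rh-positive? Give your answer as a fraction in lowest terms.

3/8

Elan's mother's ABO genotype from I^B i × I^A I^B: 1/4 I^A I^B, 1/4 I^A i, 1/4 I^B I^B, 1/4 I^B i.
Crossing each possibility with the father I^A I^B and summing P(type B): 1/4·1/4 + 1/4·1/4 + 1/4·1/2 + 1/4·1/2 = 3/8.
Similarly for Rh via the mother's Rh distribution: P(Rh+) = 1.
Independent loci: 3/8 × 1 = 3/8.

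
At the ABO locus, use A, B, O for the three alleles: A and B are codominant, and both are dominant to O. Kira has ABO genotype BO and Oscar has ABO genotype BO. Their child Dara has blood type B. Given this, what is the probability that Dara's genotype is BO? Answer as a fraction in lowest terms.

2/3

Cross BO × BO → 1/4 BB, 1/2 BO, 1/4 OO.
Type-B genotypes among offspring: BB (1/4), BO (1/2); total 3/4.
P(BO | type B) = (1/2) / (3/4) = 2/3.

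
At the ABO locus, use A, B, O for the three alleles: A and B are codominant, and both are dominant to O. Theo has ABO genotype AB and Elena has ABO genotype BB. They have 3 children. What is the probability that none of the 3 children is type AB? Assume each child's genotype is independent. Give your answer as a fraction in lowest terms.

ABO cross AB × BB → 1/2 B, 1/2 AB.
So P(type AB) = 1/2 per child.
P(not type AB) = 1/2 for one child; (1/2)^3 = 1/8.

1/8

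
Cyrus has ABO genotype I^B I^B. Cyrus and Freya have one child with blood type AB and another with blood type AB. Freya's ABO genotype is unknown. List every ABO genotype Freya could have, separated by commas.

For each candidate genotype of Freya, check whether crossing it with I^B I^B can produce every observed child phenotype.
  I^A I^A → possible child types {AB} ✓
  I^A I^B → possible child types {B, AB} ✓
  I^A i → possible child types {B, AB} ✓
  I^B I^B → possible child types {B} ✗
  I^B i → possible child types {B} ✗
  i i → possible child types {B} ✗

I^A I^A, I^A I^B, I^A i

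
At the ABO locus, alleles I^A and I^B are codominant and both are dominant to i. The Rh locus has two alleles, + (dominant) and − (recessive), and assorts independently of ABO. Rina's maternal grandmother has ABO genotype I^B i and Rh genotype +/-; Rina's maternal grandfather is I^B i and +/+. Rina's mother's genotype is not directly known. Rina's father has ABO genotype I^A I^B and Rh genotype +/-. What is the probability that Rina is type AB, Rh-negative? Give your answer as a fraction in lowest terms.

1/32

Rina's mother's ABO genotype from I^B i × I^B i: 1/4 I^B I^B, 1/2 I^B i, 1/4 i i.
Crossing each possibility with the father I^A I^B and summing P(type AB): 1/4·1/2 + 1/2·1/4 + 1/4·0 = 1/4.
Similarly for Rh via the mother's Rh distribution: P(Rh-) = 1/8.
Independent loci: 1/4 × 1/8 = 1/32.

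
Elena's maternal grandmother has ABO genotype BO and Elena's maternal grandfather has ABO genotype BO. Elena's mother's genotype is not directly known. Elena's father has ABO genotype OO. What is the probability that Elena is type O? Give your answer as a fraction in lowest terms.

1/2

Elena's mother's ABO genotype from BO × BO: 1/4 BB, 1/2 BO, 1/4 OO.
Crossing each possibility with the father OO and summing P(type O): 1/4·0 + 1/2·1/2 + 1/4·1 = 1/2.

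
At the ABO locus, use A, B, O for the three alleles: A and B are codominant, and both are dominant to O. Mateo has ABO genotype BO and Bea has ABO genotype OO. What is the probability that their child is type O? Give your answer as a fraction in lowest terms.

ABO cross BO × OO → offspring phenotypes: 1/2 O, 1/2 B.
So P(type O) = 1/2.

1/2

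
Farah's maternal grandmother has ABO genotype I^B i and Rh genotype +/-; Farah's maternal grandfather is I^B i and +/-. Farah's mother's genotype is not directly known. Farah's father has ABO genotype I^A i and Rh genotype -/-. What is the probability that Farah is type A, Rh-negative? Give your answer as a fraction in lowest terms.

1/8

Farah's mother's ABO genotype from I^B i × I^B i: 1/4 I^B I^B, 1/2 I^B i, 1/4 i i.
Crossing each possibility with the father I^A i and summing P(type A): 1/4·0 + 1/2·1/4 + 1/4·1/2 = 1/4.
Similarly for Rh via the mother's Rh distribution: P(Rh-) = 1/2.
Independent loci: 1/4 × 1/2 = 1/8.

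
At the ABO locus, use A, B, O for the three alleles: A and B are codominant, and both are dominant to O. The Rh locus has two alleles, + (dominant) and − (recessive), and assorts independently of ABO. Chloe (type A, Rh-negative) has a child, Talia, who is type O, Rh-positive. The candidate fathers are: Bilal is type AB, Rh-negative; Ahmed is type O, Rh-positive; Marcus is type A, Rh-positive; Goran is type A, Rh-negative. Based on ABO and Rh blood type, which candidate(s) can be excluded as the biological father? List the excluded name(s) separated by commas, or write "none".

A candidate is excluded only if no genotype consistent with his phenotype could produce a type O, Rh-positive child with a type A, Rh-negative mother.
Bilal (type AB, Rh-): no genotype consistent with that phenotype can produce a type-O Rh+ child with a type-A mother.
Goran (type A, Rh-): no genotype consistent with that phenotype can produce a type-O Rh+ child with a type-A mother.

Bilal, Goran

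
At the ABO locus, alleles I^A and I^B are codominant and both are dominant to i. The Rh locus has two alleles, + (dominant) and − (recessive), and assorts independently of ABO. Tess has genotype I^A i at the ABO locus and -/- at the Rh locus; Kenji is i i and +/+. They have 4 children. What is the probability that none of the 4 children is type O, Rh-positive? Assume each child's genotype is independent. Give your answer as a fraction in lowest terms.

1/16

ABO cross I^A i × i i → 1/2 O, 1/2 A.
Rh cross -/- × +/+ → 1 Rh+; so P(type O, Rh-positive) = 1/2 × 1 = 1/2 per child.
P(not type O, Rh-positive) = 1/2 for one child; (1/2)^4 = 1/16.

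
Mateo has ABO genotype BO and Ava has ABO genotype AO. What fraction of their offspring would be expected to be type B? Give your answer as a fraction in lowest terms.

ABO cross BO × AO → offspring phenotypes: 1/4 O, 1/4 A, 1/4 B, 1/4 AB.
So P(type B) = 1/4.

1/4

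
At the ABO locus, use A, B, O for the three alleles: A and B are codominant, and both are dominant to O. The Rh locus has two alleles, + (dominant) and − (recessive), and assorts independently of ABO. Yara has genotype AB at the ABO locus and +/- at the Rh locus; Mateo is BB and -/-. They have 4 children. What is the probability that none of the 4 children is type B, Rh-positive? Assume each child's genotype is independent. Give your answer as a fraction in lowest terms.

81/256

ABO cross AB × BB → 1/2 B, 1/2 AB.
Rh cross +/- × -/- → 1/2 Rh+, 1/2 Rh-; so P(type B, Rh-positive) = 1/2 × 1/2 = 1/4 per child.
P(not type B, Rh-positive) = 3/4 for one child; (3/4)^4 = 81/256.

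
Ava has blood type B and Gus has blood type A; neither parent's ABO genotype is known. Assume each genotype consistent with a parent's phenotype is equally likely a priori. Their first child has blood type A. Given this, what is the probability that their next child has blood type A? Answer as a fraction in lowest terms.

Possible genotypes: Ava ∈ {I^B I^B, I^B i}; Gus ∈ {I^A I^A, I^A i}.
Weight each parental genotype pair by prior × P(type-A child):
  I^B i × I^A I^A: posterior weight 2/3; P(next child type A) = 1/2.
  I^B i × I^A i: posterior weight 1/3; P(next child type A) = 1/4.
Weighted sum = 5/12.

5/12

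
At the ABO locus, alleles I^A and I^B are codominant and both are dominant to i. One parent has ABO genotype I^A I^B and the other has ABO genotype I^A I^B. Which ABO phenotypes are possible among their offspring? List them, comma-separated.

A, B, AB

Gametes from I^A I^B × I^A I^B give offspring ABO genotypes I^A I^A, I^A I^B, I^B I^B, i.e. phenotypes A, B, AB.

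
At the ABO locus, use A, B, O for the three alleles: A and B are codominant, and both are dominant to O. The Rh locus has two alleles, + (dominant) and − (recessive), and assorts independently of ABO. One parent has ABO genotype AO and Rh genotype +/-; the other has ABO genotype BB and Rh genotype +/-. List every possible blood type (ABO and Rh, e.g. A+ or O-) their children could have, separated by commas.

B+, B-, AB+, AB-

Gametes from AO × BB give offspring ABO genotypes AB, BO, i.e. phenotypes B, AB.
Rh cross +/- × +/- → phenotypes Rh+, Rh-.
Combining independently: B+, B-, AB+, AB-.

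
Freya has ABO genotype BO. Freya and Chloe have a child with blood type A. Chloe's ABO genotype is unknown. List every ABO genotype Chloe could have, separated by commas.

For each candidate genotype of Chloe, check whether crossing it with BO can produce every observed child phenotype.
  AA → possible child types {A, AB} ✓
  AB → possible child types {A, B, AB} ✓
  AO → possible child types {O, A, B, AB} ✓
  BB → possible child types {B} ✗
  BO → possible child types {O, B} ✗
  OO → possible child types {O, B} ✗

AA, AB, AO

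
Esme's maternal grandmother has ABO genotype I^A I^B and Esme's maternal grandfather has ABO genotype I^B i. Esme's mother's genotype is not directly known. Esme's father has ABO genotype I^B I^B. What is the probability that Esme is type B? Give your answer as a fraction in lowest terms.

Esme's mother's ABO genotype from I^A I^B × I^B i: 1/4 I^A I^B, 1/4 I^A i, 1/4 I^B I^B, 1/4 I^B i.
Crossing each possibility with the father I^B I^B and summing P(type B): 1/4·1/2 + 1/4·1/2 + 1/4·1 + 1/4·1 = 3/4.

3/4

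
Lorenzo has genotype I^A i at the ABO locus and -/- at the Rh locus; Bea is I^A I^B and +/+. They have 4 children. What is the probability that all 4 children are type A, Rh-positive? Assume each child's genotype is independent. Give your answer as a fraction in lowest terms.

ABO cross I^A i × I^A I^B → 1/2 A, 1/4 B, 1/4 AB.
Rh cross -/- × +/+ → 1 Rh+; so P(type A, Rh-positive) = 1/2 × 1 = 1/2 per child.
All 4 independent: (1/2)^4 = 1/16.

1/16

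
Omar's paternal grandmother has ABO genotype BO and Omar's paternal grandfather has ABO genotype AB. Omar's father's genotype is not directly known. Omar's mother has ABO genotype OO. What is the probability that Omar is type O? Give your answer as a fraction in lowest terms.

1/4

Omar's father's ABO genotype from BO × AB: 1/4 AB, 1/4 AO, 1/4 BB, 1/4 BO.
Crossing each possibility with the mother OO and summing P(type O): 1/4·0 + 1/4·1/2 + 1/4·0 + 1/4·1/2 = 1/4.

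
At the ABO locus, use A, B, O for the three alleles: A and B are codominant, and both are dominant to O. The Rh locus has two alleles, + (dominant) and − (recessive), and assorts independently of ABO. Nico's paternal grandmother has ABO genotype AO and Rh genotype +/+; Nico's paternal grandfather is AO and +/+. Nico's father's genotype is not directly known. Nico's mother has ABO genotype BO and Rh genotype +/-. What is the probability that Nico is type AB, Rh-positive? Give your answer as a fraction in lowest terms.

Nico's father's ABO genotype from AO × AO: 1/4 AA, 1/2 AO, 1/4 OO.
Crossing each possibility with the mother BO and summing P(type AB): 1/4·1/2 + 1/2·1/4 + 1/4·0 = 1/4.
Similarly for Rh via the father's Rh distribution: P(Rh+) = 1.
Independent loci: 1/4 × 1 = 1/4.

1/4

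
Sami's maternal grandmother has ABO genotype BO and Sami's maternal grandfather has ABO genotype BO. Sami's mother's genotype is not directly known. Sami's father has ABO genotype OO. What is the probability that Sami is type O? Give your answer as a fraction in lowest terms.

1/2

Sami's mother's ABO genotype from BO × BO: 1/4 BB, 1/2 BO, 1/4 OO.
Crossing each possibility with the father OO and summing P(type O): 1/4·0 + 1/2·1/2 + 1/4·1 = 1/2.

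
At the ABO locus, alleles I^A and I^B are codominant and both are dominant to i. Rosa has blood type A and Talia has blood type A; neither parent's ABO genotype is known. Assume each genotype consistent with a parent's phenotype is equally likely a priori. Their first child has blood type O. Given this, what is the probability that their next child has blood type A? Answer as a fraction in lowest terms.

3/4

Possible genotypes: Rosa ∈ {I^A I^A, I^A i}; Talia ∈ {I^A I^A, I^A i}.
Weight each parental genotype pair by prior × P(type-O child):
  I^A i × I^A i: posterior weight 1; P(next child type A) = 3/4.
Weighted sum = 3/4.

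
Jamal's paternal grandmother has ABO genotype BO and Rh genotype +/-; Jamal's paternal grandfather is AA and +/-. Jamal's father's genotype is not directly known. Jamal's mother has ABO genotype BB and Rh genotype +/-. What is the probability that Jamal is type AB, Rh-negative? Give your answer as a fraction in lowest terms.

1/8

Jamal's father's ABO genotype from BO × AA: 1/2 AB, 1/2 AO.
Crossing each possibility with the mother BB and summing P(type AB): 1/2·1/2 + 1/2·1/2 = 1/2.
Similarly for Rh via the father's Rh distribution: P(Rh-) = 1/4.
Independent loci: 1/2 × 1/4 = 1/8.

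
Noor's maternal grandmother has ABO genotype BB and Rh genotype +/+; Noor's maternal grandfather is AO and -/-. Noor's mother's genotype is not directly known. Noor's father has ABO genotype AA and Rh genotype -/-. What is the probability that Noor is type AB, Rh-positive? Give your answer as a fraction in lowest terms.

Noor's mother's ABO genotype from BB × AO: 1/2 AB, 1/2 BO.
Crossing each possibility with the father AA and summing P(type AB): 1/2·1/2 + 1/2·1/2 = 1/2.
Similarly for Rh via the mother's Rh distribution: P(Rh+) = 1/2.
Independent loci: 1/2 × 1/2 = 1/4.

1/4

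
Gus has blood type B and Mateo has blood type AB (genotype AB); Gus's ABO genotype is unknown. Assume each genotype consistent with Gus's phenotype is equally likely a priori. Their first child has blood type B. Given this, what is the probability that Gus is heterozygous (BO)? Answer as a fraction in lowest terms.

Possible genotypes: Gus ∈ {BB, BO}; Mateo ∈ {AB}.
Weight each parental genotype pair by prior × P(type-B child):
  BB × AB: posterior weight 1/2.
  BO × AB: posterior weight 1/2.
Sum the posterior weight over pairs where Gus is BO: 1/2.

1/2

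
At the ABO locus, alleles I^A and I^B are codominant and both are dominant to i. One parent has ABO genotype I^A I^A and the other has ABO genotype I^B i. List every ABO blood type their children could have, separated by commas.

Gametes from I^A I^A × I^B i give offspring ABO genotypes I^A I^B, I^A i, i.e. phenotypes A, AB.

A, AB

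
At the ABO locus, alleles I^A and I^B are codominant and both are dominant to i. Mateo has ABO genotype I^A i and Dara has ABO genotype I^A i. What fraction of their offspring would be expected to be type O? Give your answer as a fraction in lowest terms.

1/4

ABO cross I^A i × I^A i → offspring phenotypes: 1/4 O, 3/4 A.
So P(type O) = 1/4.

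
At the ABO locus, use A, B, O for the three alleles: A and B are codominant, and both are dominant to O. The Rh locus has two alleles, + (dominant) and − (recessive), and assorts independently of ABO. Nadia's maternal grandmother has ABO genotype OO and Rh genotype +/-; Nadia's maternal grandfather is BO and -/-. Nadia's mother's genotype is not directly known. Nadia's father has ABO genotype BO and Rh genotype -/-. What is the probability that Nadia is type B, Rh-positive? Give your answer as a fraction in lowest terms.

5/32

Nadia's mother's ABO genotype from OO × BO: 1/2 BO, 1/2 OO.
Crossing each possibility with the father BO and summing P(type B): 1/2·3/4 + 1/2·1/2 = 5/8.
Similarly for Rh via the mother's Rh distribution: P(Rh+) = 1/4.
Independent loci: 5/8 × 1/4 = 5/32.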